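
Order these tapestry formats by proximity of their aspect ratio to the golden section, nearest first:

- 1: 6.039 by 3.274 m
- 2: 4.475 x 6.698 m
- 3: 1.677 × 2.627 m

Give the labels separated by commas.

3, 2, 1

1: 6.039/3.274 ≈ 1.845 → |1.845 − 1.618| = 0.227
2: 6.698/4.475 ≈ 1.497 → |1.497 − 1.618| = 0.121
3: 2.627/1.677 ≈ 1.566 → |1.566 − 1.618| = 0.052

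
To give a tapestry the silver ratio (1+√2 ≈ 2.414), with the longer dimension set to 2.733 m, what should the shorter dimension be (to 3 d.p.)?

silver ratio ≈ 2.41421.
Shorter side = 2.733 ÷ 2.41421 ≈ 1.13205 → 1.132 m.

1.132 m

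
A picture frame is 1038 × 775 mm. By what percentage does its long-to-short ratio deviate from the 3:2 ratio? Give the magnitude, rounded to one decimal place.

Ratio = 1038 / 775 ≈ 1.3394.
Ideal 3:2 = 1.5000. |1.3394 − 1.5000| / 1.5000 ≈ 10.71% → 10.7%.

10.7%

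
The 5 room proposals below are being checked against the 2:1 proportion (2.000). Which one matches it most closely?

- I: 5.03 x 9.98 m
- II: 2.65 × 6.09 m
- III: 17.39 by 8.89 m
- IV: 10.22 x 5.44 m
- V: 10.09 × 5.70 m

Ratios (long/short): I ≈ 1.984; II ≈ 2.298; III ≈ 1.956; IV ≈ 1.879; V ≈ 1.770.
2:1 ≈ 2.000; option I is nearest (Δ 0.016).

I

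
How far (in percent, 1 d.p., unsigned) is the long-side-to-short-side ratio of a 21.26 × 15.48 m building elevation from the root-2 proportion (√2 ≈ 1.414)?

Ratio = 21.26 / 15.48 ≈ 1.3734.
Ideal root-2 ≈ 1.4142. |1.3734 − 1.4142| / 1.4142 ≈ 2.89% → 2.9%.

2.9%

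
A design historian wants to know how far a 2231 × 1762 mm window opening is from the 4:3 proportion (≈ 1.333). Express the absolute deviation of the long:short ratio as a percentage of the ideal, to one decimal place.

5.0%

Ratio = 2231 / 1762 ≈ 1.2662.
Ideal 4:3 ≈ 1.3333. |1.2662 − 1.3333| / 1.3333 ≈ 5.03% → 5.0%.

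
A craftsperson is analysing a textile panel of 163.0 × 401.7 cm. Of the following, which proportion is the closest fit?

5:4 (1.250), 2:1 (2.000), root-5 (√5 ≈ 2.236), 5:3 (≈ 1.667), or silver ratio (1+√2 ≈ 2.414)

Ratio = 401.7 / 163.0 ≈ 2.464.
Distances: 5:4 1.250 (Δ 1.214); 2:1 2.000 (Δ 0.464); root-5 2.236 (Δ 0.228); 5:3 1.667 (Δ 0.797); silver ratio 2.414 (Δ 0.050).

silver ratio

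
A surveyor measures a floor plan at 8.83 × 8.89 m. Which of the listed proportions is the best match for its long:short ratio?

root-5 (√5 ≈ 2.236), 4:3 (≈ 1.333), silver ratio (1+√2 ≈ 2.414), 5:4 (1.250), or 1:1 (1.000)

8.89/8.83 ≈ 1.007. Nearest candidates are 1:1 (1.000, off by 0.007) and 5:4 (1.250, off by 0.243).

1:1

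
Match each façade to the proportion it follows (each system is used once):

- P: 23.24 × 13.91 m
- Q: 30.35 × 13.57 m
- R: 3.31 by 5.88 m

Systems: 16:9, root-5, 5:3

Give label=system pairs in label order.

P=5:3, Q=root-5, R=16:9

Ratios: P ≈ 1.671; Q ≈ 2.237; R ≈ 1.776.
Targets: 16:9 ≈ 1.778; root-5 ≈ 2.236; 5:3 ≈ 1.667.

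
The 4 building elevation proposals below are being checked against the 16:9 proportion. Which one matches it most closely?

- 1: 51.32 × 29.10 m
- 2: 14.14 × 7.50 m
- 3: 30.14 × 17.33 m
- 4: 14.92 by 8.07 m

1

Target 16:9 ≈ 1.778.
1: 1.764 (Δ0.014)  2: 1.885 (Δ0.107)  3: 1.739 (Δ0.039)  4: 1.849 (Δ0.071)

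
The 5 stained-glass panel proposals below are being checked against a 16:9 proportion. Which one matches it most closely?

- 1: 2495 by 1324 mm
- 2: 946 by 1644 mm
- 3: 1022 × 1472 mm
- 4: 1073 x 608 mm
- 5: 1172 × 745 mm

Ratios (long/short): 1 ≈ 1.884; 2 ≈ 1.738; 3 ≈ 1.440; 4 ≈ 1.765; 5 ≈ 1.573.
16:9 ≈ 1.778; option 4 is nearest (Δ 0.013).

4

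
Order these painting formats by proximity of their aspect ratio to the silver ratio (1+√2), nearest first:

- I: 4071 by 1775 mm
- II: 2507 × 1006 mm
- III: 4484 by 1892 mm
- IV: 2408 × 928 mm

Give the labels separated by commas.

I: 4071/1775 ≈ 2.294 → |2.294 − 2.414| = 0.120
II: 2507/1006 ≈ 2.492 → |2.492 − 2.414| = 0.078
III: 4484/1892 ≈ 2.370 → |2.370 − 2.414| = 0.044
IV: 2408/928 ≈ 2.595 → |2.595 − 2.414| = 0.181

III, II, I, IV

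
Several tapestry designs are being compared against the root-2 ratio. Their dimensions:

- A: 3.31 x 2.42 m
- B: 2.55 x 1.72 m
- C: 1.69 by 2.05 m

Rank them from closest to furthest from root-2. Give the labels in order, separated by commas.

A: 3.31/2.42 ≈ 1.368 → |1.368 − 1.414| = 0.046
B: 2.55/1.72 ≈ 1.483 → |1.483 − 1.414| = 0.069
C: 2.05/1.69 ≈ 1.213 → |1.213 − 1.414| = 0.201

A, B, C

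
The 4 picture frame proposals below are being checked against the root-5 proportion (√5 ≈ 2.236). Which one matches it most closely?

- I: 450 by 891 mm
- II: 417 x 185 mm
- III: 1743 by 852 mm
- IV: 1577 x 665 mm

Ratios (long/short): I ≈ 1.980; II ≈ 2.254; III ≈ 2.046; IV ≈ 2.371.
root-5 ≈ 2.236; option II is nearest (Δ 0.018).

II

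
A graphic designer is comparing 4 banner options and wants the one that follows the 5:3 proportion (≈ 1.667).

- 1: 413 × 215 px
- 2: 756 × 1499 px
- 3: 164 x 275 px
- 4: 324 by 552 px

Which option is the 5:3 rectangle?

Target 5:3 ≈ 1.667.
1: 1.921 (Δ0.254)  2: 1.983 (Δ0.316)  3: 1.677 (Δ0.010)  4: 1.704 (Δ0.037)

3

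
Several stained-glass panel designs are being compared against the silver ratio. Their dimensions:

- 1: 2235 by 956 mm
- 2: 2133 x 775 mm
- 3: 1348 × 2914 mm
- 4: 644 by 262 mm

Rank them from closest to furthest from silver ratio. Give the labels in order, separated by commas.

1: 2235/956 ≈ 2.338 → |2.338 − 2.414| = 0.076
2: 2133/775 ≈ 2.752 → |2.752 − 2.414| = 0.338
3: 2914/1348 ≈ 2.162 → |2.162 − 2.414| = 0.252
4: 644/262 ≈ 2.458 → |2.458 − 2.414| = 0.044

4, 1, 3, 2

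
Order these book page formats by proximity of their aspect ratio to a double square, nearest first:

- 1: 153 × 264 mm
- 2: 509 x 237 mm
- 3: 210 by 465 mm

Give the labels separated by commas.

2, 3, 1

Ratios: 1 = 264 / 153 ≈ 1.725; 2 = 509 / 237 ≈ 2.148; 3 = 465 / 210 ≈ 2.214.
|Δ from 2.000|: 1 0.275; 2 0.148; 3 0.214.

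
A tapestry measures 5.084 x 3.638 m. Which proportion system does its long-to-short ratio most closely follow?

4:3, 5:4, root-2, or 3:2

5.084/3.638 ≈ 1.397. Nearest candidates are root-2 (1.414, off by 0.017) and 4:3 (1.333, off by 0.064).

root-2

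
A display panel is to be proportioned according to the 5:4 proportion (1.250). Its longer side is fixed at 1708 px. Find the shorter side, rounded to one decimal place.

5:4 = 1.25000.
Shorter side = 1708 ÷ 1.25000 ≈ 1366.400 → 1366.4 px.

1366.4 px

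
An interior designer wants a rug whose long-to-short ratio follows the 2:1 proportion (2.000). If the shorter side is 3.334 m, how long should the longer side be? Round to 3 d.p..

6.668 m

2:1 = 2.00000.
Longer side = 3.334 × 2.00000 ≈ 6.66800 → 6.668 m.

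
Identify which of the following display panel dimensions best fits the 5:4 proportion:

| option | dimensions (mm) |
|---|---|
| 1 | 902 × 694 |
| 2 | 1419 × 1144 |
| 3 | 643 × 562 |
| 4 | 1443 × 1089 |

2

Target 5:4 ≈ 1.250.
1: 1.300 (Δ0.050)  2: 1.240 (Δ0.010)  3: 1.144 (Δ0.106)  4: 1.325 (Δ0.075)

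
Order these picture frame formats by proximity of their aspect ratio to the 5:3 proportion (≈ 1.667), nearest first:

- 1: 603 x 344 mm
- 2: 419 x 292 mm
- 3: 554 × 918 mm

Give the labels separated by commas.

Ratios: 1 = 603 / 344 ≈ 1.753; 2 = 419 / 292 ≈ 1.435; 3 = 918 / 554 ≈ 1.657.
|Δ from 1.667|: 1 0.086; 2 0.232; 3 0.010.

3, 1, 2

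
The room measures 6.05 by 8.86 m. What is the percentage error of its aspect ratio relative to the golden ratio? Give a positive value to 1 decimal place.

Ratio = 8.86 / 6.05 ≈ 1.4645.
Ideal golden ratio ≈ 1.6180. |1.4645 − 1.6180| / 1.6180 ≈ 9.49% → 9.5%.

9.5%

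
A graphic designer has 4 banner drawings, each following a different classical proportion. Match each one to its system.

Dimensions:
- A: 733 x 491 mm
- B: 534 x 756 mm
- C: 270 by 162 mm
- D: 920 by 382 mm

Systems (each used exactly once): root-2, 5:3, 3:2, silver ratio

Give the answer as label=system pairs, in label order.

Ratios: A ≈ 1.493; B ≈ 1.416; C ≈ 1.667; D ≈ 2.408.
Targets: root-2 ≈ 1.414; 5:3 ≈ 1.667; 3:2 ≈ 1.500; silver ratio ≈ 2.414.

A=3:2, B=root-2, C=5:3, D=silver ratio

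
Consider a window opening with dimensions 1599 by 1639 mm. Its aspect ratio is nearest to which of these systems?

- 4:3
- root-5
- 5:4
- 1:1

1:1

Ratio = 1639 / 1599 ≈ 1.025.
Distances: 4:3 1.333 (Δ 0.308); root-5 2.236 (Δ 1.211); 5:4 1.250 (Δ 0.225); 1:1 1.000 (Δ 0.025).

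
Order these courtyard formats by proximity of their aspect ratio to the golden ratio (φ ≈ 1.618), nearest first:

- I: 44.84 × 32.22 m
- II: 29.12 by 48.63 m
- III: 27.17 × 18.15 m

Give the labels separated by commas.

I: 44.84/32.22 ≈ 1.392 → |1.392 − 1.618| = 0.226
II: 48.63/29.12 ≈ 1.670 → |1.670 − 1.618| = 0.052
III: 27.17/18.15 ≈ 1.497 → |1.497 − 1.618| = 0.121

II, III, I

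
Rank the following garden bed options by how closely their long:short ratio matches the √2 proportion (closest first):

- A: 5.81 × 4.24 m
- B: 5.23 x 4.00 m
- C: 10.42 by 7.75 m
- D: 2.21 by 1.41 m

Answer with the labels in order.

A: 5.81/4.24 ≈ 1.370 → |1.370 − 1.414| = 0.044
B: 5.23/4.00 ≈ 1.308 → |1.308 − 1.414| = 0.106
C: 10.42/7.75 ≈ 1.345 → |1.345 − 1.414| = 0.069
D: 2.21/1.41 ≈ 1.567 → |1.567 − 1.414| = 0.153

A, C, B, D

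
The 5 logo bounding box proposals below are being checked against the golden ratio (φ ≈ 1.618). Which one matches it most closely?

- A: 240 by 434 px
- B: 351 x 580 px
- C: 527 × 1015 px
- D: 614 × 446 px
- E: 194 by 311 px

E

Target golden ratio ≈ 1.618.
A: 1.808 (Δ0.190)  B: 1.652 (Δ0.034)  C: 1.926 (Δ0.308)  D: 1.377 (Δ0.241)  E: 1.603 (Δ0.015)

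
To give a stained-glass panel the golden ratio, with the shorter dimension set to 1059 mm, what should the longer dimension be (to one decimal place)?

golden ratio ≈ 1.61803.
Longer side = 1059 × 1.61803 ≈ 1713.494 → 1713.5 mm.

1713.5 mm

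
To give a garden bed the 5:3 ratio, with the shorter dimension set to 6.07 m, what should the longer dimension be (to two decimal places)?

10.12 m

5:3 ≈ 1.66667.
Longer side = 6.07 × 1.66667 ≈ 10.1167 → 10.12 m.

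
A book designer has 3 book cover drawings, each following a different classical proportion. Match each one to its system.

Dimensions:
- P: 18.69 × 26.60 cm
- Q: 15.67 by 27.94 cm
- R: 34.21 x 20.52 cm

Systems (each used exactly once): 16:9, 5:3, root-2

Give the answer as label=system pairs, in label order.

Ratios: P ≈ 1.423; Q ≈ 1.783; R ≈ 1.667.
Targets: 16:9 ≈ 1.778; 5:3 ≈ 1.667; root-2 ≈ 1.414.

P=root-2, Q=16:9, R=5:3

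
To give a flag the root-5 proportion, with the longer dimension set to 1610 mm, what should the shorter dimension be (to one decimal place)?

720.0 mm

root-5 ≈ 2.23607.
Shorter side = 1610 ÷ 2.23607 ≈ 720.013 → 720.0 mm.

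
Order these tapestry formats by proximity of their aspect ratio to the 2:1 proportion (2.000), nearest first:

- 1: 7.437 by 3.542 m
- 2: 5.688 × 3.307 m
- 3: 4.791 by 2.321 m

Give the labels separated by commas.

3, 1, 2

Ratios: 1 = 7.437 / 3.542 ≈ 2.100; 2 = 5.688 / 3.307 ≈ 1.720; 3 = 4.791 / 2.321 ≈ 2.064.
|Δ from 2.000|: 1 0.100; 2 0.280; 3 0.064.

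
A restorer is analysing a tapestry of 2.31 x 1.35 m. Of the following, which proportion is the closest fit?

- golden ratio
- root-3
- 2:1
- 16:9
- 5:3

2.31/1.35 ≈ 1.711. Nearest candidates are root-3 (1.732, off by 0.021) and 5:3 (1.667, off by 0.044).

root-3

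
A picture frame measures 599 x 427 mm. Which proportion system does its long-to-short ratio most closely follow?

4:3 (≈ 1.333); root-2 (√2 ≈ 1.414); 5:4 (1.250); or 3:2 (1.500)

599/427 ≈ 1.403. Nearest candidates are root-2 (1.414, off by 0.011) and 4:3 (1.333, off by 0.070).

root-2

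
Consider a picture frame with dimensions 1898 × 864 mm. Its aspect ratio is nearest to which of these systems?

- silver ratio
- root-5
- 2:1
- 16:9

1898/864 ≈ 2.197. Nearest candidates are root-5 (2.236, off by 0.039) and 2:1 (2.000, off by 0.197).

root-5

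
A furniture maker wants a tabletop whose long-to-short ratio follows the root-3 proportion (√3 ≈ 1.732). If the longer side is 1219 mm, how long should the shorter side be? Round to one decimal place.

root-3 ≈ 1.73205.
Shorter side = 1219 ÷ 1.73205 ≈ 703.790 → 703.8 mm.

703.8 mm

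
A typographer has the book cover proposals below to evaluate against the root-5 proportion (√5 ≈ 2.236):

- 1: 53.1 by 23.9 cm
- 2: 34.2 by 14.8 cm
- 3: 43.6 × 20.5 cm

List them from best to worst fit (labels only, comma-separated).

Ratios: 1 = 53.1 / 23.9 ≈ 2.222; 2 = 34.2 / 14.8 ≈ 2.311; 3 = 43.6 / 20.5 ≈ 2.127.
|Δ from 2.236|: 1 0.014; 2 0.075; 3 0.109.

1, 2, 3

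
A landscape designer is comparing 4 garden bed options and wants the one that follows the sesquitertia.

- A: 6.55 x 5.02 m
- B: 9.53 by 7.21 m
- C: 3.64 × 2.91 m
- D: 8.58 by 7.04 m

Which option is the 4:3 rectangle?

B

Ratios (long/short): A ≈ 1.305; B ≈ 1.322; C ≈ 1.251; D ≈ 1.219.
4:3 ≈ 1.333; option B is nearest (Δ 0.011).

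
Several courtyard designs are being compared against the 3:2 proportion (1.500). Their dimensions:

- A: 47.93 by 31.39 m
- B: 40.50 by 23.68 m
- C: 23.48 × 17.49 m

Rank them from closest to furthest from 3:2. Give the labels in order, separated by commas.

A: 47.93/31.39 ≈ 1.527 → |1.527 − 1.500| = 0.027
B: 40.50/23.68 ≈ 1.710 → |1.710 − 1.500| = 0.210
C: 23.48/17.49 ≈ 1.342 → |1.342 − 1.500| = 0.158

A, C, B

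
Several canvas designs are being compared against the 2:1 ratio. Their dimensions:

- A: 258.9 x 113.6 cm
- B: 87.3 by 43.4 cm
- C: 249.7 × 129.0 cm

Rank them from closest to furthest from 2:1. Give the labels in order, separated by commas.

A: 258.9/113.6 ≈ 2.279 → |2.279 − 2.000| = 0.279
B: 87.3/43.4 ≈ 2.012 → |2.012 − 2.000| = 0.012
C: 249.7/129.0 ≈ 1.936 → |1.936 − 2.000| = 0.064

B, C, A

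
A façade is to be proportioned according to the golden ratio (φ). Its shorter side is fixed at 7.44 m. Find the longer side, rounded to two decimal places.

12.04 m

golden ratio ≈ 1.61803.
Longer side = 7.44 × 1.61803 ≈ 12.0381 → 12.04 m.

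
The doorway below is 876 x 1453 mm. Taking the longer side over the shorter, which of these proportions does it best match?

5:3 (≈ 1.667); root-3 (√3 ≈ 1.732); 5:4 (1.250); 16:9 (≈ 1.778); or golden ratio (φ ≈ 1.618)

Ratio = 1453 / 876 ≈ 1.659.
Distances: 5:3 1.667 (Δ 0.008); root-3 1.732 (Δ 0.073); 5:4 1.250 (Δ 0.409); 16:9 1.778 (Δ 0.119); golden ratio 1.618 (Δ 0.041).

5:3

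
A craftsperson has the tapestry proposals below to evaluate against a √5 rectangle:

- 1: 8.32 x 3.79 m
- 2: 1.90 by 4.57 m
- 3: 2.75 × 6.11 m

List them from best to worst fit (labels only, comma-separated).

Ratios: 1 = 8.32 / 3.79 ≈ 2.195; 2 = 4.57 / 1.90 ≈ 2.405; 3 = 6.11 / 2.75 ≈ 2.222.
|Δ from 2.236|: 1 0.041; 2 0.169; 3 0.014.

3, 1, 2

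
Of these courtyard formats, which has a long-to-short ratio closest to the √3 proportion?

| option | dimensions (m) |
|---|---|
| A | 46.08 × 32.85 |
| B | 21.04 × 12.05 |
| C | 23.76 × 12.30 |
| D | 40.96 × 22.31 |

B

Ratios (long/short): A ≈ 1.403; B ≈ 1.746; C ≈ 1.932; D ≈ 1.836.
root-3 ≈ 1.732; option B is nearest (Δ 0.014).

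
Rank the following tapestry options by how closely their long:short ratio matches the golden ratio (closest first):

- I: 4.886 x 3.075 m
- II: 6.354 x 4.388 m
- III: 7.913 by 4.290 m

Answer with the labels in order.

Ratios: I = 4.886 / 3.075 ≈ 1.589; II = 6.354 / 4.388 ≈ 1.448; III = 7.913 / 4.290 ≈ 1.845.
|Δ from 1.618|: I 0.029; II 0.170; III 0.227.

I, II, III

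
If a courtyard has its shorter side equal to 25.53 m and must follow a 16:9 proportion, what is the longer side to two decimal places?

16:9 ≈ 1.77778.
Longer side = 25.53 × 1.77778 ≈ 45.3867 → 45.39 m.

45.39 m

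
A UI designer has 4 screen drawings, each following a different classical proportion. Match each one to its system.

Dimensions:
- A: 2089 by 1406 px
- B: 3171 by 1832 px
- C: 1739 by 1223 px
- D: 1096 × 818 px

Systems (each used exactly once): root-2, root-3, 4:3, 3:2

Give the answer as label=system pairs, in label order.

A=3:2, B=root-3, C=root-2, D=4:3

A = 2089/1406 ≈ 1.486 → 3:2 (1.500)
B = 3171/1832 ≈ 1.731 → root-3 (1.732)
C = 1739/1223 ≈ 1.422 → root-2 (1.414)
D = 1096/818 ≈ 1.340 → 4:3 (1.333)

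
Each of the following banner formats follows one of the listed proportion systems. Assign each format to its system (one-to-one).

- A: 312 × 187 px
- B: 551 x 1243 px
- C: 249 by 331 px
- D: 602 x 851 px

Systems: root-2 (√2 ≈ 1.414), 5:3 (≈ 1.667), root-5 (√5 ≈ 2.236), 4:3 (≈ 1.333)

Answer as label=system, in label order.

A=5:3, B=root-5, C=4:3, D=root-2

A = 312/187 ≈ 1.668 → 5:3 (1.667)
B = 1243/551 ≈ 2.256 → root-5 (2.236)
C = 331/249 ≈ 1.329 → 4:3 (1.333)
D = 851/602 ≈ 1.414 → root-2 (1.414)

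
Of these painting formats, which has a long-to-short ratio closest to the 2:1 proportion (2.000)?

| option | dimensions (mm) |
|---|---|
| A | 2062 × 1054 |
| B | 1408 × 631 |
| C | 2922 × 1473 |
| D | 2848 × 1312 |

C

Ratios (long/short): A ≈ 1.956; B ≈ 2.231; C ≈ 1.984; D ≈ 2.171.
2:1 ≈ 2.000; option C is nearest (Δ 0.016).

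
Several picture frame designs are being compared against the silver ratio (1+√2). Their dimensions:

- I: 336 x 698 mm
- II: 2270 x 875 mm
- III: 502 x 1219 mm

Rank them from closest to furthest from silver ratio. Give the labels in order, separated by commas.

III, II, I

I: 698/336 ≈ 2.077 → |2.077 − 2.414| = 0.337
II: 2270/875 ≈ 2.594 → |2.594 − 2.414| = 0.180
III: 1219/502 ≈ 2.428 → |2.428 − 2.414| = 0.014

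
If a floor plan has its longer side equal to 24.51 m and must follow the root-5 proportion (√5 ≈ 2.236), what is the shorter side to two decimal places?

root-5 ≈ 2.23607.
Shorter side = 24.51 ÷ 2.23607 ≈ 10.9612 → 10.96 m.

10.96 m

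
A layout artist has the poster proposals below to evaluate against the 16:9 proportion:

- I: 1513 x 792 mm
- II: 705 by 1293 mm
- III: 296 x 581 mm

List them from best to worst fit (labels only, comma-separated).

Ratios: I = 1513 / 792 ≈ 1.910; II = 1293 / 705 ≈ 1.834; III = 581 / 296 ≈ 1.963.
|Δ from 1.778|: I 0.132; II 0.056; III 0.185.

II, I, III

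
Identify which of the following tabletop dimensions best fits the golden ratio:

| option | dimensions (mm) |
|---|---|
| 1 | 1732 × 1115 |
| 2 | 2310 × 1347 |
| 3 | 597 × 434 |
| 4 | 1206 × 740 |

4

Target golden ratio ≈ 1.618.
1: 1.553 (Δ0.065)  2: 1.715 (Δ0.097)  3: 1.376 (Δ0.242)  4: 1.630 (Δ0.012)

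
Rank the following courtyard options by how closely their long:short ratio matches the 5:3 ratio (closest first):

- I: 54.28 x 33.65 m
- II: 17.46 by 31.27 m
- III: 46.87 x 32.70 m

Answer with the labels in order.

I, II, III

I: 54.28/33.65 ≈ 1.613 → |1.613 − 1.667| = 0.054
II: 31.27/17.46 ≈ 1.791 → |1.791 − 1.667| = 0.124
III: 46.87/32.70 ≈ 1.433 → |1.433 − 1.667| = 0.234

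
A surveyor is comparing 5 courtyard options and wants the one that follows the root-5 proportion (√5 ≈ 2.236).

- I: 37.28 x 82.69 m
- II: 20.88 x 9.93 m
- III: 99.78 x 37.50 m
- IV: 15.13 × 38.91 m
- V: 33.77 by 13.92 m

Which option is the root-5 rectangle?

Target root-5 ≈ 2.236.
I: 2.218 (Δ0.018)  II: 2.103 (Δ0.133)  III: 2.661 (Δ0.425)  IV: 2.572 (Δ0.336)  V: 2.426 (Δ0.190)

I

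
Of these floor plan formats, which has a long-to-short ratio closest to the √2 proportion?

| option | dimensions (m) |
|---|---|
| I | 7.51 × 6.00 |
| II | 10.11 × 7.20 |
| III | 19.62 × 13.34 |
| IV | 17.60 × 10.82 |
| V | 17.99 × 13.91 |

II

Target root-2 ≈ 1.414.
I: 1.252 (Δ0.162)  II: 1.404 (Δ0.010)  III: 1.471 (Δ0.057)  IV: 1.627 (Δ0.213)  V: 1.293 (Δ0.121)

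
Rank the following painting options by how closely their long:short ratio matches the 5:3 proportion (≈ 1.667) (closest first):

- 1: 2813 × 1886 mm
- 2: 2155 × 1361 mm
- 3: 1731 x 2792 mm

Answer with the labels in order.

3, 2, 1

1: 2813/1886 ≈ 1.492 → |1.492 − 1.667| = 0.175
2: 2155/1361 ≈ 1.583 → |1.583 − 1.667| = 0.084
3: 2792/1731 ≈ 1.613 → |1.613 − 1.667| = 0.054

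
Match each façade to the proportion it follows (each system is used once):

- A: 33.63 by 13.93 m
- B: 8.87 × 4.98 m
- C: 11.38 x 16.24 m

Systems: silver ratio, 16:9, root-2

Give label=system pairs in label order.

A = 33.63/13.93 ≈ 2.414 → silver ratio (2.414)
B = 8.87/4.98 ≈ 1.781 → 16:9 (1.778)
C = 16.24/11.38 ≈ 1.427 → root-2 (1.414)

A=silver ratio, B=16:9, C=root-2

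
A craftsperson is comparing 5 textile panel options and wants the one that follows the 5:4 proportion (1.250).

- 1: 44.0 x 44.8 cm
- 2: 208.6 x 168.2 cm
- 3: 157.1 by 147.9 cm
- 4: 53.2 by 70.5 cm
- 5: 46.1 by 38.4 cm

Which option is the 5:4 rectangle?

Target 5:4 ≈ 1.250.
1: 1.018 (Δ0.232)  2: 1.240 (Δ0.010)  3: 1.062 (Δ0.188)  4: 1.325 (Δ0.075)  5: 1.201 (Δ0.049)

2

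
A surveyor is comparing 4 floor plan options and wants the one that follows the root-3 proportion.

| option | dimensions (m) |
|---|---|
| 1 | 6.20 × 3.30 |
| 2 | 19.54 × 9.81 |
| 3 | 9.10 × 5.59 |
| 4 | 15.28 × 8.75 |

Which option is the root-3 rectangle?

4

Target root-3 ≈ 1.732.
1: 1.879 (Δ0.147)  2: 1.992 (Δ0.260)  3: 1.628 (Δ0.104)  4: 1.746 (Δ0.014)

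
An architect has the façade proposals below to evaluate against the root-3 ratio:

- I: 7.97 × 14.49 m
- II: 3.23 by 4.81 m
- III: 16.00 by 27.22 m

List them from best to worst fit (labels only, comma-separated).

I: 14.49/7.97 ≈ 1.818 → |1.818 − 1.732| = 0.086
II: 4.81/3.23 ≈ 1.489 → |1.489 − 1.732| = 0.243
III: 27.22/16.00 ≈ 1.701 → |1.701 − 1.732| = 0.031

III, I, II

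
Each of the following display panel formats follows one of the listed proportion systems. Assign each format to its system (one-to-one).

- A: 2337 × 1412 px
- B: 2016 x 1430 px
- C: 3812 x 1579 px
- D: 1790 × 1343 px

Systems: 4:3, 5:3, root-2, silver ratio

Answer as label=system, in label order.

A=5:3, B=root-2, C=silver ratio, D=4:3

Ratios: A ≈ 1.655; B ≈ 1.410; C ≈ 2.414; D ≈ 1.333.
Targets: 4:3 ≈ 1.333; 5:3 ≈ 1.667; root-2 ≈ 1.414; silver ratio ≈ 2.414.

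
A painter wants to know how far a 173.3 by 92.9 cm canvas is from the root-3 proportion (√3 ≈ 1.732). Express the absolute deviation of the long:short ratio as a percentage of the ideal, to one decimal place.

7.7%

Ratio = 173.3 / 92.9 ≈ 1.8654.
Ideal root-3 ≈ 1.7321. |1.8654 − 1.7321| / 1.7321 ≈ 7.70% → 7.7%.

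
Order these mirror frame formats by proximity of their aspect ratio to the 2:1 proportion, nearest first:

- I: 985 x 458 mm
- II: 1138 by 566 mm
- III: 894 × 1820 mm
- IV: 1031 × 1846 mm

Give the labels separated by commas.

II, III, I, IV

I: 985/458 ≈ 2.151 → |2.151 − 2.000| = 0.151
II: 1138/566 ≈ 2.011 → |2.011 − 2.000| = 0.011
III: 1820/894 ≈ 2.036 → |2.036 − 2.000| = 0.036
IV: 1846/1031 ≈ 1.790 → |1.790 − 2.000| = 0.210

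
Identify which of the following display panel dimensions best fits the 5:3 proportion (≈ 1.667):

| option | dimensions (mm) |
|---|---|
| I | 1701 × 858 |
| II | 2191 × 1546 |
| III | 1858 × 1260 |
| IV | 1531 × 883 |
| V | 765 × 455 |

V

Ratios (long/short): I ≈ 1.983; II ≈ 1.417; III ≈ 1.475; IV ≈ 1.734; V ≈ 1.681.
5:3 ≈ 1.667; option V is nearest (Δ 0.014).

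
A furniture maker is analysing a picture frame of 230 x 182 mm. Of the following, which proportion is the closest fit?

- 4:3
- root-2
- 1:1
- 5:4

5:4

230/182 ≈ 1.264. Nearest candidates are 5:4 (1.250, off by 0.014) and 4:3 (1.333, off by 0.069).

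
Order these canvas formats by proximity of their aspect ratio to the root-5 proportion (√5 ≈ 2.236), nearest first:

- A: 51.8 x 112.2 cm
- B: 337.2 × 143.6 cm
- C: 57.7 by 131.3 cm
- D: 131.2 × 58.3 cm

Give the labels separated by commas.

A: 112.2/51.8 ≈ 2.166 → |2.166 − 2.236| = 0.070
B: 337.2/143.6 ≈ 2.348 → |2.348 − 2.236| = 0.112
C: 131.3/57.7 ≈ 2.276 → |2.276 − 2.236| = 0.040
D: 131.2/58.3 ≈ 2.250 → |2.250 − 2.236| = 0.014

D, C, A, B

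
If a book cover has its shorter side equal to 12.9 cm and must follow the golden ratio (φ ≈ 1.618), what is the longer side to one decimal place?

20.9 cm

golden ratio ≈ 1.61803.
Longer side = 12.9 × 1.61803 ≈ 20.873 → 20.9 cm.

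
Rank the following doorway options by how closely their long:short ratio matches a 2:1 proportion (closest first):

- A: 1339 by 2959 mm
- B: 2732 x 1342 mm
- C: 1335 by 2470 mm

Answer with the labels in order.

B, C, A

A: 2959/1339 ≈ 2.210 → |2.210 − 2.000| = 0.210
B: 2732/1342 ≈ 2.036 → |2.036 − 2.000| = 0.036
C: 2470/1335 ≈ 1.850 → |1.850 − 2.000| = 0.150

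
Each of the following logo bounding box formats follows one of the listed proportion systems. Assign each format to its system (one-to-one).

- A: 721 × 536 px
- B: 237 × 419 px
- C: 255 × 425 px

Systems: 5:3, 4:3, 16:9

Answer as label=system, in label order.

A = 721/536 ≈ 1.345 → 4:3 (1.333)
B = 419/237 ≈ 1.768 → 16:9 (1.778)
C = 425/255 ≈ 1.667 → 5:3 (1.667)

A=4:3, B=16:9, C=5:3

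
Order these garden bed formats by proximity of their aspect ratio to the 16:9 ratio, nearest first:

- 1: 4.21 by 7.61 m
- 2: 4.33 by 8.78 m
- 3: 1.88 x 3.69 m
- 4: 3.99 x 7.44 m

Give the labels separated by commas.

1, 4, 3, 2

Ratios: 1 = 7.61 / 4.21 ≈ 1.808; 2 = 8.78 / 4.33 ≈ 2.028; 3 = 3.69 / 1.88 ≈ 1.963; 4 = 7.44 / 3.99 ≈ 1.865.
|Δ from 1.778|: 1 0.030; 2 0.250; 3 0.185; 4 0.087.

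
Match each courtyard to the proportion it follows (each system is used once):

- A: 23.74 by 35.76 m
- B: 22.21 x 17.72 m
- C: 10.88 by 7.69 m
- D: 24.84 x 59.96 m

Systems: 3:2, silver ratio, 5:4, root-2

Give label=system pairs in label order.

A = 35.76/23.74 ≈ 1.506 → 3:2 (1.500)
B = 22.21/17.72 ≈ 1.253 → 5:4 (1.250)
C = 10.88/7.69 ≈ 1.415 → root-2 (1.414)
D = 59.96/24.84 ≈ 2.414 → silver ratio (2.414)

A=3:2, B=5:4, C=root-2, D=silver ratio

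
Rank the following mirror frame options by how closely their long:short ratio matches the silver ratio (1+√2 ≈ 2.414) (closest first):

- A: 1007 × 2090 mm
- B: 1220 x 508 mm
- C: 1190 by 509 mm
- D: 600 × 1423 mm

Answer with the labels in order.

B, D, C, A

A: 2090/1007 ≈ 2.075 → |2.075 − 2.414| = 0.339
B: 1220/508 ≈ 2.402 → |2.402 − 2.414| = 0.012
C: 1190/509 ≈ 2.338 → |2.338 − 2.414| = 0.076
D: 1423/600 ≈ 2.372 → |2.372 − 2.414| = 0.042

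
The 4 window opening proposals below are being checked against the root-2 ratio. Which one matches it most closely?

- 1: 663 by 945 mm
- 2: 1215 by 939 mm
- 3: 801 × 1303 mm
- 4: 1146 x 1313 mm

1

Target root-2 ≈ 1.414.
1: 1.425 (Δ0.011)  2: 1.294 (Δ0.120)  3: 1.627 (Δ0.213)  4: 1.146 (Δ0.268)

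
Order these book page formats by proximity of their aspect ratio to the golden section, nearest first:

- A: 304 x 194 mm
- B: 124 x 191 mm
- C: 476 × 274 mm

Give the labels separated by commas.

Ratios: A = 304 / 194 ≈ 1.567; B = 191 / 124 ≈ 1.540; C = 476 / 274 ≈ 1.737.
|Δ from 1.618|: A 0.051; B 0.078; C 0.119.

A, B, C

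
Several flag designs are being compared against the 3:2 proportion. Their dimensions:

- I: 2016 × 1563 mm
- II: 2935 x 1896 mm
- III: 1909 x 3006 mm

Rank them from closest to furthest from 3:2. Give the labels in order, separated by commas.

I: 2016/1563 ≈ 1.290 → |1.290 − 1.500| = 0.210
II: 2935/1896 ≈ 1.548 → |1.548 − 1.500| = 0.048
III: 3006/1909 ≈ 1.575 → |1.575 − 1.500| = 0.075

II, III, I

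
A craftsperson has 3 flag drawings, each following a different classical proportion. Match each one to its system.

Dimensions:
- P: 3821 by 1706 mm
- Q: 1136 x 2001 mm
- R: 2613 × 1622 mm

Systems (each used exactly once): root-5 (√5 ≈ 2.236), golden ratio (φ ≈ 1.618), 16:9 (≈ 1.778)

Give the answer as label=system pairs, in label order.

P=root-5, Q=16:9, R=golden ratio

P = 3821/1706 ≈ 2.240 → root-5 (2.236)
Q = 2001/1136 ≈ 1.761 → 16:9 (1.778)
R = 2613/1622 ≈ 1.611 → golden ratio (1.618)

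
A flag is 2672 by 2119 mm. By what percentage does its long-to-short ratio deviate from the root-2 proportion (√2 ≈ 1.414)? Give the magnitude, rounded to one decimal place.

10.8%

Ratio = 2672 / 2119 ≈ 1.2610.
Ideal root-2 ≈ 1.4142. |1.2610 − 1.4142| / 1.4142 ≈ 10.83% → 10.8%.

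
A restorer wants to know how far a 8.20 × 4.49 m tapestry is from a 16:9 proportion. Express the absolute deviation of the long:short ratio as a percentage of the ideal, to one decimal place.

Ratio = 8.20 / 4.49 ≈ 1.8263.
Ideal 16:9 ≈ 1.7778. |1.8263 − 1.7778| / 1.7778 ≈ 2.73% → 2.7%.

2.7%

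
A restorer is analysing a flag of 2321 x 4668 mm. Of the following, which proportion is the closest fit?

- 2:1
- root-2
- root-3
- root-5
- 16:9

2:1

Ratio = 4668 / 2321 ≈ 2.011.
Distances: 2:1 2.000 (Δ 0.011); root-2 1.414 (Δ 0.597); root-3 1.732 (Δ 0.279); root-5 2.236 (Δ 0.225); 16:9 1.778 (Δ 0.233).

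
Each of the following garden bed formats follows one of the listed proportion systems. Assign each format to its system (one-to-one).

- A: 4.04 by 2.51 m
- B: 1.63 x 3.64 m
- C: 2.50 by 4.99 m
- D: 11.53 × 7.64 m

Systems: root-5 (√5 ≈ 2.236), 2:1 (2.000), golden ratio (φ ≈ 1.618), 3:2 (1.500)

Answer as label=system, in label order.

A=golden ratio, B=root-5, C=2:1, D=3:2

A = 4.04/2.51 ≈ 1.610 → golden ratio (1.618)
B = 3.64/1.63 ≈ 2.233 → root-5 (2.236)
C = 4.99/2.50 ≈ 1.996 → 2:1 (2.000)
D = 11.53/7.64 ≈ 1.509 → 3:2 (1.500)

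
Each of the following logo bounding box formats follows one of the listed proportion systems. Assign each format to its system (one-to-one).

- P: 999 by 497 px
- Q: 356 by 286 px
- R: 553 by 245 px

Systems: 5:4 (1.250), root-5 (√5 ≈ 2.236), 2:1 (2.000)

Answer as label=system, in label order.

Ratios: P ≈ 2.010; Q ≈ 1.245; R ≈ 2.257.
Targets: 5:4 ≈ 1.250; root-5 ≈ 2.236; 2:1 ≈ 2.000.

P=2:1, Q=5:4, R=root-5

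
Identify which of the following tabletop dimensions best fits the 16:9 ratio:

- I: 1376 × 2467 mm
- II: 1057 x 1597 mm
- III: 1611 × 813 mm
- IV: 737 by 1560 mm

Target 16:9 ≈ 1.778.
I: 1.793 (Δ0.015)  II: 1.511 (Δ0.267)  III: 1.982 (Δ0.204)  IV: 2.117 (Δ0.339)

I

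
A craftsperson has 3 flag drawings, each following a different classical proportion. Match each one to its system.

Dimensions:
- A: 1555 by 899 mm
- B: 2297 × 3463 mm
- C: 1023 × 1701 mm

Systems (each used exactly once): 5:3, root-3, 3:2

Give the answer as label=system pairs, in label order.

A=root-3, B=3:2, C=5:3

A = 1555/899 ≈ 1.730 → root-3 (1.732)
B = 3463/2297 ≈ 1.508 → 3:2 (1.500)
C = 1701/1023 ≈ 1.663 → 5:3 (1.667)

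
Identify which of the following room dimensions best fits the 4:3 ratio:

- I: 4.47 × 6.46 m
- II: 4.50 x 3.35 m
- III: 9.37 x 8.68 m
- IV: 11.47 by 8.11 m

Target 4:3 ≈ 1.333.
I: 1.445 (Δ0.112)  II: 1.343 (Δ0.010)  III: 1.079 (Δ0.254)  IV: 1.414 (Δ0.081)

II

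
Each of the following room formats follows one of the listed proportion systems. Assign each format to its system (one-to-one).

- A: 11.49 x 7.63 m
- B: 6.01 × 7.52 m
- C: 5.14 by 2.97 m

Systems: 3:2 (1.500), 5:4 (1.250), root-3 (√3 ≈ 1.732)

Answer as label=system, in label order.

A=3:2, B=5:4, C=root-3

A = 11.49/7.63 ≈ 1.506 → 3:2 (1.500)
B = 7.52/6.01 ≈ 1.251 → 5:4 (1.250)
C = 5.14/2.97 ≈ 1.731 → root-3 (1.732)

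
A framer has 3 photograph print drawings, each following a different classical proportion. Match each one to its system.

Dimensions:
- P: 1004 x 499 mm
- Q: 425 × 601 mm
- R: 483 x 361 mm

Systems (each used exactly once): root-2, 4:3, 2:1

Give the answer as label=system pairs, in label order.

P=2:1, Q=root-2, R=4:3

P = 1004/499 ≈ 2.012 → 2:1 (2.000)
Q = 601/425 ≈ 1.414 → root-2 (1.414)
R = 483/361 ≈ 1.338 → 4:3 (1.333)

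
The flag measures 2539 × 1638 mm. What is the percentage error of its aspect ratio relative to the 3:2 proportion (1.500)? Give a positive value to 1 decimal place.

3.3%

Ratio = 2539 / 1638 ≈ 1.5501.
Ideal 3:2 = 1.5000. |1.5501 − 1.5000| / 1.5000 ≈ 3.34% → 3.3%.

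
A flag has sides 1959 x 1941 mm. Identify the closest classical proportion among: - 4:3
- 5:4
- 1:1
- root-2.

1959/1941 ≈ 1.009. Nearest candidates are 1:1 (1.000, off by 0.009) and 5:4 (1.250, off by 0.241).

1:1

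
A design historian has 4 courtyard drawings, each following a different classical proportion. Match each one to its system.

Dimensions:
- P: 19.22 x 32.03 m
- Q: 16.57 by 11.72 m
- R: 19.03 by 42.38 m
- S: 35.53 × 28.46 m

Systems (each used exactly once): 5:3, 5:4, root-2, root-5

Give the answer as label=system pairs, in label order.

P = 32.03/19.22 ≈ 1.666 → 5:3 (1.667)
Q = 16.57/11.72 ≈ 1.414 → root-2 (1.414)
R = 42.38/19.03 ≈ 2.227 → root-5 (2.236)
S = 35.53/28.46 ≈ 1.248 → 5:4 (1.250)

P=5:3, Q=root-2, R=root-5, S=5:4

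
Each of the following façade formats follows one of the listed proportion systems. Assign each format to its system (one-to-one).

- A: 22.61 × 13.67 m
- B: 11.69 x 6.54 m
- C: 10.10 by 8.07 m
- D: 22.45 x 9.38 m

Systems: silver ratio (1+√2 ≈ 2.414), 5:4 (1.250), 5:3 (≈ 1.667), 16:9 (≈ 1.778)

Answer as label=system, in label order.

A=5:3, B=16:9, C=5:4, D=silver ratio

A = 22.61/13.67 ≈ 1.654 → 5:3 (1.667)
B = 11.69/6.54 ≈ 1.787 → 16:9 (1.778)
C = 10.10/8.07 ≈ 1.252 → 5:4 (1.250)
D = 22.45/9.38 ≈ 2.393 → silver ratio (2.414)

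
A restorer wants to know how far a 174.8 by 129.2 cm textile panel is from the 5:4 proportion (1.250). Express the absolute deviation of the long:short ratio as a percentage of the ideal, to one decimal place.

8.2%

Ratio = 174.8 / 129.2 ≈ 1.3529.
Ideal 5:4 = 1.2500. |1.3529 − 1.2500| / 1.2500 ≈ 8.23% → 8.2%.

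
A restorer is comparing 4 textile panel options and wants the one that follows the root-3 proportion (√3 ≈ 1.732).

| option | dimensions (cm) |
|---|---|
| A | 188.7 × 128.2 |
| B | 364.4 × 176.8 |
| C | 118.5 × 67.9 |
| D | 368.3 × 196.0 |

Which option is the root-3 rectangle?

C

Target root-3 ≈ 1.732.
A: 1.472 (Δ0.260)  B: 2.061 (Δ0.329)  C: 1.745 (Δ0.013)  D: 1.879 (Δ0.147)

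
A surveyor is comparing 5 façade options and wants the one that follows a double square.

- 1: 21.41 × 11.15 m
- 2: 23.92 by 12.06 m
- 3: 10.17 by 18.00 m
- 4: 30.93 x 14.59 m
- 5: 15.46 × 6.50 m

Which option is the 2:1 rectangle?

Target 2:1 ≈ 2.000.
1: 1.920 (Δ0.080)  2: 1.983 (Δ0.017)  3: 1.770 (Δ0.230)  4: 2.120 (Δ0.120)  5: 2.378 (Δ0.378)

2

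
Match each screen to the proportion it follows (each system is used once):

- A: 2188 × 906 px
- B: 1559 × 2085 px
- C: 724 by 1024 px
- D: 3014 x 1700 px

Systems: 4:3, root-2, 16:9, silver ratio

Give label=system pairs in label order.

A=silver ratio, B=4:3, C=root-2, D=16:9

Ratios: A ≈ 2.415; B ≈ 1.337; C ≈ 1.414; D ≈ 1.773.
Targets: 4:3 ≈ 1.333; root-2 ≈ 1.414; 16:9 ≈ 1.778; silver ratio ≈ 2.414.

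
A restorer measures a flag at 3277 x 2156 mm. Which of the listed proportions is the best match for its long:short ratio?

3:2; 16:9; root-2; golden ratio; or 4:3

3:2

Ratio = 3277 / 2156 ≈ 1.520.
Distances: 3:2 1.500 (Δ 0.020); 16:9 1.778 (Δ 0.258); root-2 1.414 (Δ 0.106); golden ratio 1.618 (Δ 0.098); 4:3 1.333 (Δ 0.187).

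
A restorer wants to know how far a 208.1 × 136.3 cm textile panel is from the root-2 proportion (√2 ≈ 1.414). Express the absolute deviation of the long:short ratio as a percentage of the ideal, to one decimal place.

8.0%

Ratio = 208.1 / 136.3 ≈ 1.5268.
Ideal root-2 ≈ 1.4142. |1.5268 − 1.4142| / 1.4142 ≈ 7.96% → 8.0%.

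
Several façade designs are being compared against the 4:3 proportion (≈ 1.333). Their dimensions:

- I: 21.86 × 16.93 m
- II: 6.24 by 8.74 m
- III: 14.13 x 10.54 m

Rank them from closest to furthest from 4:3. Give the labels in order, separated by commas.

I: 21.86/16.93 ≈ 1.291 → |1.291 − 1.333| = 0.042
II: 8.74/6.24 ≈ 1.401 → |1.401 − 1.333| = 0.068
III: 14.13/10.54 ≈ 1.341 → |1.341 − 1.333| = 0.008

III, I, II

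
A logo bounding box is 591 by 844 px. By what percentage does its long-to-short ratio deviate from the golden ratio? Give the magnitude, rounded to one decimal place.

11.7%

Ratio = 844 / 591 ≈ 1.4281.
Ideal golden ratio ≈ 1.6180. |1.4281 − 1.6180| / 1.6180 ≈ 11.74% → 11.7%.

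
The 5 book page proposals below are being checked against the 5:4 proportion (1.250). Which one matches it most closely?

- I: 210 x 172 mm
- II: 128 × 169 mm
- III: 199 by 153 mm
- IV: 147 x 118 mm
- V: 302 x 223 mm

IV

Ratios (long/short): I ≈ 1.221; II ≈ 1.320; III ≈ 1.301; IV ≈ 1.246; V ≈ 1.354.
5:4 ≈ 1.250; option IV is nearest (Δ 0.004).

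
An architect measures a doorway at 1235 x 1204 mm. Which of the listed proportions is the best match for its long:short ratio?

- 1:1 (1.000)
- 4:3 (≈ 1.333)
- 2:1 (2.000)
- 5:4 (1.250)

1:1

Ratio = 1235 / 1204 ≈ 1.026.
Distances: 1:1 1.000 (Δ 0.026); 4:3 1.333 (Δ 0.307); 2:1 2.000 (Δ 0.974); 5:4 1.250 (Δ 0.224).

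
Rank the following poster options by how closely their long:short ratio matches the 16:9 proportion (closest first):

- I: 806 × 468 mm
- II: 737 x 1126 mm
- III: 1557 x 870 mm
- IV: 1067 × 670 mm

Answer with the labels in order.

III, I, IV, II

Ratios: I = 806 / 468 ≈ 1.722; II = 1126 / 737 ≈ 1.528; III = 1557 / 870 ≈ 1.790; IV = 1067 / 670 ≈ 1.593.
|Δ from 1.778|: I 0.056; II 0.250; III 0.012; IV 0.185.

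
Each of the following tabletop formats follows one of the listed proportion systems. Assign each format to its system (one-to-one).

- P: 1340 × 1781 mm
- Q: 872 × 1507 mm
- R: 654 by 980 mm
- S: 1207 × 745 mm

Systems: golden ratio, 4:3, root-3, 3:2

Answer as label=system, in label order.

Ratios: P ≈ 1.329; Q ≈ 1.728; R ≈ 1.498; S ≈ 1.620.
Targets: golden ratio ≈ 1.618; 4:3 ≈ 1.333; root-3 ≈ 1.732; 3:2 ≈ 1.500.

P=4:3, Q=root-3, R=3:2, S=golden ratio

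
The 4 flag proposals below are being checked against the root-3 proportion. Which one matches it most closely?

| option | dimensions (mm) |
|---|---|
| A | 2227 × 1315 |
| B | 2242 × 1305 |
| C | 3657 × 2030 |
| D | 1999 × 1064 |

B

Ratios (long/short): A ≈ 1.694; B ≈ 1.718; C ≈ 1.801; D ≈ 1.879.
root-3 ≈ 1.732; option B is nearest (Δ 0.014).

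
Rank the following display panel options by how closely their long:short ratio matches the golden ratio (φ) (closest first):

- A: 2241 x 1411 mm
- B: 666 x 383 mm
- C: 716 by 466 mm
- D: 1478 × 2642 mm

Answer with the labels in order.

A: 2241/1411 ≈ 1.588 → |1.588 − 1.618| = 0.030
B: 666/383 ≈ 1.739 → |1.739 − 1.618| = 0.121
C: 716/466 ≈ 1.536 → |1.536 − 1.618| = 0.082
D: 2642/1478 ≈ 1.788 → |1.788 − 1.618| = 0.170

A, C, B, D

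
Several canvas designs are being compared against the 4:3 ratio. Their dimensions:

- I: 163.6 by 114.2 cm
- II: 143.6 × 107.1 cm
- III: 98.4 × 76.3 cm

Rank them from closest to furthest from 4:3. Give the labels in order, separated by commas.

I: 163.6/114.2 ≈ 1.433 → |1.433 − 1.333| = 0.100
II: 143.6/107.1 ≈ 1.341 → |1.341 − 1.333| = 0.008
III: 98.4/76.3 ≈ 1.290 → |1.290 − 1.333| = 0.043

II, III, I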